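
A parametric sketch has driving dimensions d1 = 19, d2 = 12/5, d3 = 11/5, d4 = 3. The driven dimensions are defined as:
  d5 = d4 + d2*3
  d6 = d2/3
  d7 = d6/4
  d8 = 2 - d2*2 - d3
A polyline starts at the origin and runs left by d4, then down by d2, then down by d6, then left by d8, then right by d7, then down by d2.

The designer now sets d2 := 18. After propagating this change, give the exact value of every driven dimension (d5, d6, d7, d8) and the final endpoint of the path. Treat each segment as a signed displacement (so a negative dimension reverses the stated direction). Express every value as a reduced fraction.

Apply edit: d2 := 18
  d5 = d4 + d2*3 = 57
  d6 = d2/3 = 6
  d7 = d6/4 = 3/2
  d8 = 2 - d2*2 - d3 = -181/5
Walk from origin (0, 0):
  seg 1: left by d4 = 3 → (-3, 0)
  seg 2: down by d2 = 18 → (-3, -18)
  seg 3: down by d6 = 6 → (-3, -24)
  seg 4: left by d8 = -181/5 → (166/5, -24)
  seg 5: right by d7 = 3/2 → (347/10, -24)
  seg 6: down by d2 = 18 → (347/10, -42)

d5 = 57
d6 = 6
d7 = 3/2
d8 = -181/5
endpoint = (347/10, -42)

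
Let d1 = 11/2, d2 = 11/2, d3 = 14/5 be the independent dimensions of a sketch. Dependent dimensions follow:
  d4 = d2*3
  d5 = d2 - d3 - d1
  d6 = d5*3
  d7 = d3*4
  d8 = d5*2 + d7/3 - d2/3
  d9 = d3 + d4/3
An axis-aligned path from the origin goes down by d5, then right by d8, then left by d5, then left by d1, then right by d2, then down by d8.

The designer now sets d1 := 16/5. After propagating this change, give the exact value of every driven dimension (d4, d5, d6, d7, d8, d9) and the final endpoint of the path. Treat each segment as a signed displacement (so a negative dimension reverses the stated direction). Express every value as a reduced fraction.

d4 = 33/2
d5 = -1/2
d6 = -3/2
d7 = 56/5
d8 = 9/10
d9 = 83/10
endpoint = (37/10, -2/5)

Apply edit: d1 := 16/5
  d4 = d2*3 = 33/2
  d5 = d2 - d3 - d1 = -1/2
  d6 = d5*3 = -3/2
  d7 = d3*4 = 56/5
  d8 = d5*2 + d7/3 - d2/3 = 9/10
  d9 = d3 + d4/3 = 83/10
Walk from origin (0, 0):
  seg 1: down by d5 = -1/2 → (0, 1/2)
  seg 2: right by d8 = 9/10 → (9/10, 1/2)
  seg 3: left by d5 = -1/2 → (7/5, 1/2)
  seg 4: left by d1 = 16/5 → (-9/5, 1/2)
  seg 5: right by d2 = 11/2 → (37/10, 1/2)
  seg 6: down by d8 = 9/10 → (37/10, -2/5)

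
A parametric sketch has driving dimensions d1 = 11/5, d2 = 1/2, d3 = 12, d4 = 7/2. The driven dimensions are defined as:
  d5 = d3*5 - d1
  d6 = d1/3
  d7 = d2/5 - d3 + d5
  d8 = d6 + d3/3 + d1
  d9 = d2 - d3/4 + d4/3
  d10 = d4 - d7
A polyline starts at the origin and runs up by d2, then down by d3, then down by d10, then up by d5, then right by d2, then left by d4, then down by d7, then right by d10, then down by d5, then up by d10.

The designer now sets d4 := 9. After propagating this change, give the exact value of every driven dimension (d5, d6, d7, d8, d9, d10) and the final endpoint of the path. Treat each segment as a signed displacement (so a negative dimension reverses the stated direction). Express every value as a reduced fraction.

Apply edit: d4 := 9
  d5 = d3*5 - d1 = 289/5
  d6 = d1/3 = 11/15
  d7 = d2/5 - d3 + d5 = 459/10
  d8 = d6 + d3/3 + d1 = 104/15
  d9 = d2 - d3/4 + d4/3 = 1/2
  d10 = d4 - d7 = -369/10
Walk from origin (0, 0):
  seg 1: up by d2 = 1/2 → (0, 1/2)
  seg 2: down by d3 = 12 → (0, -23/2)
  seg 3: down by d10 = -369/10 → (0, 127/5)
  seg 4: up by d5 = 289/5 → (0, 416/5)
  seg 5: right by d2 = 1/2 → (1/2, 416/5)
  seg 6: left by d4 = 9 → (-17/2, 416/5)
  seg 7: down by d7 = 459/10 → (-17/2, 373/10)
  seg 8: right by d10 = -369/10 → (-227/5, 373/10)
  seg 9: down by d5 = 289/5 → (-227/5, -41/2)
  seg 10: up by d10 = -369/10 → (-227/5, -287/5)

d5 = 289/5
d6 = 11/15
d7 = 459/10
d8 = 104/15
d9 = 1/2
d10 = -369/10
endpoint = (-227/5, -287/5)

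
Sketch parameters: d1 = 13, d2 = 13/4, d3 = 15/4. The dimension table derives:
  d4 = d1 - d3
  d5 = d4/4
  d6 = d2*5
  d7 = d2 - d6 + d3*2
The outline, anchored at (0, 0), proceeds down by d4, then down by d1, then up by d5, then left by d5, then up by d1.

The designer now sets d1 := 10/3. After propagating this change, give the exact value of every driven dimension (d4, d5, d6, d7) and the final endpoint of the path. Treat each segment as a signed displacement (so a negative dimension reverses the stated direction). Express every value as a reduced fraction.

Apply edit: d1 := 10/3
  d4 = d1 - d3 = -5/12
  d5 = d4/4 = -5/48
  d6 = d2*5 = 65/4
  d7 = d2 - d6 + d3*2 = -11/2
Walk from origin (0, 0):
  seg 1: down by d4 = -5/12 → (0, 5/12)
  seg 2: down by d1 = 10/3 → (0, -35/12)
  seg 3: up by d5 = -5/48 → (0, -145/48)
  seg 4: left by d5 = -5/48 → (5/48, -145/48)
  seg 5: up by d1 = 10/3 → (5/48, 5/16)

d4 = -5/12
d5 = -5/48
d6 = 65/4
d7 = -11/2
endpoint = (5/48, 5/16)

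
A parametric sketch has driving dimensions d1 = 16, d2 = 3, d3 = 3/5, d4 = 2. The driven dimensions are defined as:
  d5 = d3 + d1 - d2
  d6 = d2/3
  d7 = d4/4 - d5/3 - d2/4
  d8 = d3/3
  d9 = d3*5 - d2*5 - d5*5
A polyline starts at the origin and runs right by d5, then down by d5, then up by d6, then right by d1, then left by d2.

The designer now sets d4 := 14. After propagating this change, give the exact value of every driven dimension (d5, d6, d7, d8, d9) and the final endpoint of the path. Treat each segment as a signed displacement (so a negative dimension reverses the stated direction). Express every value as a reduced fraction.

d5 = 68/5
d6 = 1
d7 = -107/60
d8 = 1/5
d9 = -80
endpoint = (133/5, -63/5)

Apply edit: d4 := 14
  d5 = d3 + d1 - d2 = 68/5
  d6 = d2/3 = 1
  d7 = d4/4 - d5/3 - d2/4 = -107/60
  d8 = d3/3 = 1/5
  d9 = d3*5 - d2*5 - d5*5 = -80
Walk from origin (0, 0):
  seg 1: right by d5 = 68/5 → (68/5, 0)
  seg 2: down by d5 = 68/5 → (68/5, -68/5)
  seg 3: up by d6 = 1 → (68/5, -63/5)
  seg 4: right by d1 = 16 → (148/5, -63/5)
  seg 5: left by d2 = 3 → (133/5, -63/5)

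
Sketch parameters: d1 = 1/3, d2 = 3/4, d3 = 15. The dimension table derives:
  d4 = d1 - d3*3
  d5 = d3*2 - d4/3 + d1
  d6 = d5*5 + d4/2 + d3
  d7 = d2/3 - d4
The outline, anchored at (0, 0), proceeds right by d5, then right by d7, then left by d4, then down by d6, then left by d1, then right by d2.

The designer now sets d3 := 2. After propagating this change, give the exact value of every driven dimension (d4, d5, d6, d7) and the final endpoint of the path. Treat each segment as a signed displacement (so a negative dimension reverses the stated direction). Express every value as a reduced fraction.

Apply edit: d3 := 2
  d4 = d1 - d3*3 = -17/3
  d5 = d3*2 - d4/3 + d1 = 56/9
  d6 = d5*5 + d4/2 + d3 = 545/18
  d7 = d2/3 - d4 = 71/12
Walk from origin (0, 0):
  seg 1: right by d5 = 56/9 → (56/9, 0)
  seg 2: right by d7 = 71/12 → (437/36, 0)
  seg 3: left by d4 = -17/3 → (641/36, 0)
  seg 4: down by d6 = 545/18 → (641/36, -545/18)
  seg 5: left by d1 = 1/3 → (629/36, -545/18)
  seg 6: right by d2 = 3/4 → (164/9, -545/18)

d4 = -17/3
d5 = 56/9
d6 = 545/18
d7 = 71/12
endpoint = (164/9, -545/18)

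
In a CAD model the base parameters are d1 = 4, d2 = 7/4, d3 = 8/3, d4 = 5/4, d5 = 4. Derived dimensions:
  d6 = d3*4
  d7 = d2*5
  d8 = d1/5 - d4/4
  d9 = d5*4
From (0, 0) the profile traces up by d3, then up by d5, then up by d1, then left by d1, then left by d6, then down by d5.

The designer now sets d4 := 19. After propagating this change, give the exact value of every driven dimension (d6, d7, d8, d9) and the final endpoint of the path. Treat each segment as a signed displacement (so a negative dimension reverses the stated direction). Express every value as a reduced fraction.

Apply edit: d4 := 19
  d6 = d3*4 = 32/3
  d7 = d2*5 = 35/4
  d8 = d1/5 - d4/4 = -79/20
  d9 = d5*4 = 16
Walk from origin (0, 0):
  seg 1: up by d3 = 8/3 → (0, 8/3)
  seg 2: up by d5 = 4 → (0, 20/3)
  seg 3: up by d1 = 4 → (0, 32/3)
  seg 4: left by d1 = 4 → (-4, 32/3)
  seg 5: left by d6 = 32/3 → (-44/3, 32/3)
  seg 6: down by d5 = 4 → (-44/3, 20/3)

d6 = 32/3
d7 = 35/4
d8 = -79/20
d9 = 16
endpoint = (-44/3, 20/3)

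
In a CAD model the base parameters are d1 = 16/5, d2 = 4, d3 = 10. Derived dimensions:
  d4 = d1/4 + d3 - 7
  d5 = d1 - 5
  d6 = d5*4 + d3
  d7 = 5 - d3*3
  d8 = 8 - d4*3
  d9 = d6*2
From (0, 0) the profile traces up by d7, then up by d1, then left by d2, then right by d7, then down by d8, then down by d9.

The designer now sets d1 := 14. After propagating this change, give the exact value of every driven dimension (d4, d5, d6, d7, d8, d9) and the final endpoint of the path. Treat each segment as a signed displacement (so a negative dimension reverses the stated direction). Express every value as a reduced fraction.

Apply edit: d1 := 14
  d4 = d1/4 + d3 - 7 = 13/2
  d5 = d1 - 5 = 9
  d6 = d5*4 + d3 = 46
  d7 = 5 - d3*3 = -25
  d8 = 8 - d4*3 = -23/2
  d9 = d6*2 = 92
Walk from origin (0, 0):
  seg 1: up by d7 = -25 → (0, -25)
  seg 2: up by d1 = 14 → (0, -11)
  seg 3: left by d2 = 4 → (-4, -11)
  seg 4: right by d7 = -25 → (-29, -11)
  seg 5: down by d8 = -23/2 → (-29, 1/2)
  seg 6: down by d9 = 92 → (-29, -183/2)

d4 = 13/2
d5 = 9
d6 = 46
d7 = -25
d8 = -23/2
d9 = 92
endpoint = (-29, -183/2)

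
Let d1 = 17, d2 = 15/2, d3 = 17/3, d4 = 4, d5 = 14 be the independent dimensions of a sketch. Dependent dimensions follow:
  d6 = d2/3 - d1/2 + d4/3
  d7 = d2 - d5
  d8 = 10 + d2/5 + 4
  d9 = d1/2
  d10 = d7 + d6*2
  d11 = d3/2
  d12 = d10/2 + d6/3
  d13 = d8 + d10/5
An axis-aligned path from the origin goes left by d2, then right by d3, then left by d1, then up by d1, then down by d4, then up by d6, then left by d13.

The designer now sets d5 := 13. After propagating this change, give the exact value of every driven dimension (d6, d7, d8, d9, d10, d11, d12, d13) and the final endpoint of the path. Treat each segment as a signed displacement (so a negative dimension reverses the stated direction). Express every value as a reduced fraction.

Apply edit: d5 := 13
  d6 = d2/3 - d1/2 + d4/3 = -14/3
  d7 = d2 - d5 = -11/2
  d8 = 10 + d2/5 + 4 = 31/2
  d9 = d1/2 = 17/2
  d10 = d7 + d6*2 = -89/6
  d11 = d3/2 = 17/6
  d12 = d10/2 + d6/3 = -323/36
  d13 = d8 + d10/5 = 188/15
Walk from origin (0, 0):
  seg 1: left by d2 = 15/2 → (-15/2, 0)
  seg 2: right by d3 = 17/3 → (-11/6, 0)
  seg 3: left by d1 = 17 → (-113/6, 0)
  seg 4: up by d1 = 17 → (-113/6, 17)
  seg 5: down by d4 = 4 → (-113/6, 13)
  seg 6: up by d6 = -14/3 → (-113/6, 25/3)
  seg 7: left by d13 = 188/15 → (-941/30, 25/3)

d6 = -14/3
d7 = -11/2
d8 = 31/2
d9 = 17/2
d10 = -89/6
d11 = 17/6
d12 = -323/36
d13 = 188/15
endpoint = (-941/30, 25/3)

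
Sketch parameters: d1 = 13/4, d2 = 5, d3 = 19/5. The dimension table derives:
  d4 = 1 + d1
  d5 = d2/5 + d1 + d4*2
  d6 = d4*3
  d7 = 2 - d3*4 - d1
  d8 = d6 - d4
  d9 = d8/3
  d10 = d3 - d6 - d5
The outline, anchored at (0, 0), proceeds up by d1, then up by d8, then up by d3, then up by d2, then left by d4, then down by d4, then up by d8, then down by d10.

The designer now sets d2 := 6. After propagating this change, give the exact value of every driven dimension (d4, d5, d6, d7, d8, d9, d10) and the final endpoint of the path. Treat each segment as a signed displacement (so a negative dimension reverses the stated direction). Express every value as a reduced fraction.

d4 = 17/4
d5 = 259/20
d6 = 51/4
d7 = -329/20
d8 = 17/2
d9 = 17/6
d10 = -219/10
endpoint = (-17/4, 477/10)

Apply edit: d2 := 6
  d4 = 1 + d1 = 17/4
  d5 = d2/5 + d1 + d4*2 = 259/20
  d6 = d4*3 = 51/4
  d7 = 2 - d3*4 - d1 = -329/20
  d8 = d6 - d4 = 17/2
  d9 = d8/3 = 17/6
  d10 = d3 - d6 - d5 = -219/10
Walk from origin (0, 0):
  seg 1: up by d1 = 13/4 → (0, 13/4)
  seg 2: up by d8 = 17/2 → (0, 47/4)
  seg 3: up by d3 = 19/5 → (0, 311/20)
  seg 4: up by d2 = 6 → (0, 431/20)
  seg 5: left by d4 = 17/4 → (-17/4, 431/20)
  seg 6: down by d4 = 17/4 → (-17/4, 173/10)
  seg 7: up by d8 = 17/2 → (-17/4, 129/5)
  seg 8: down by d10 = -219/10 → (-17/4, 477/10)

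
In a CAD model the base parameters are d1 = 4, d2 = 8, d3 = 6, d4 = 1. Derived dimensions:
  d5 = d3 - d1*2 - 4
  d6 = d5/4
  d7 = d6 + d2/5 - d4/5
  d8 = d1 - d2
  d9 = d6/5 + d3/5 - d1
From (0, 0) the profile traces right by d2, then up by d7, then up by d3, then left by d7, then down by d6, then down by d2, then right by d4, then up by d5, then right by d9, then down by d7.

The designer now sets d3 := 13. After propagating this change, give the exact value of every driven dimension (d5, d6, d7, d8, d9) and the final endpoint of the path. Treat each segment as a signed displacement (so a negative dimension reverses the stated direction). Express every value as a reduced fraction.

Apply edit: d3 := 13
  d5 = d3 - d1*2 - 4 = 1
  d6 = d5/4 = 1/4
  d7 = d6 + d2/5 - d4/5 = 33/20
  d8 = d1 - d2 = -4
  d9 = d6/5 + d3/5 - d1 = -27/20
Walk from origin (0, 0):
  seg 1: right by d2 = 8 → (8, 0)
  seg 2: up by d7 = 33/20 → (8, 33/20)
  seg 3: up by d3 = 13 → (8, 293/20)
  seg 4: left by d7 = 33/20 → (127/20, 293/20)
  seg 5: down by d6 = 1/4 → (127/20, 72/5)
  seg 6: down by d2 = 8 → (127/20, 32/5)
  seg 7: right by d4 = 1 → (147/20, 32/5)
  seg 8: up by d5 = 1 → (147/20, 37/5)
  seg 9: right by d9 = -27/20 → (6, 37/5)
  seg 10: down by d7 = 33/20 → (6, 23/4)

d5 = 1
d6 = 1/4
d7 = 33/20
d8 = -4
d9 = -27/20
endpoint = (6, 23/4)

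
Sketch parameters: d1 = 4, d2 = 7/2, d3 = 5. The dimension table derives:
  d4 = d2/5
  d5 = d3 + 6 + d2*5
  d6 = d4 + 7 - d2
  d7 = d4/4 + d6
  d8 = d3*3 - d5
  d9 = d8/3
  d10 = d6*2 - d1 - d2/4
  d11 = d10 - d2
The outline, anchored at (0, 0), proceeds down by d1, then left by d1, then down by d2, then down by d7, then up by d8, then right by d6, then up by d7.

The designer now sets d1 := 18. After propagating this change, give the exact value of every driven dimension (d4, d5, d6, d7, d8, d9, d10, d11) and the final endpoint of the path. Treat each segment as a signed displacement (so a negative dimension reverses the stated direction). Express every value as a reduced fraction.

Apply edit: d1 := 18
  d4 = d2/5 = 7/10
  d5 = d3 + 6 + d2*5 = 57/2
  d6 = d4 + 7 - d2 = 21/5
  d7 = d4/4 + d6 = 35/8
  d8 = d3*3 - d5 = -27/2
  d9 = d8/3 = -9/2
  d10 = d6*2 - d1 - d2/4 = -419/40
  d11 = d10 - d2 = -559/40
Walk from origin (0, 0):
  seg 1: down by d1 = 18 → (0, -18)
  seg 2: left by d1 = 18 → (-18, -18)
  seg 3: down by d2 = 7/2 → (-18, -43/2)
  seg 4: down by d7 = 35/8 → (-18, -207/8)
  seg 5: up by d8 = -27/2 → (-18, -315/8)
  seg 6: right by d6 = 21/5 → (-69/5, -315/8)
  seg 7: up by d7 = 35/8 → (-69/5, -35)

d4 = 7/10
d5 = 57/2
d6 = 21/5
d7 = 35/8
d8 = -27/2
d9 = -9/2
d10 = -419/40
d11 = -559/40
endpoint = (-69/5, -35)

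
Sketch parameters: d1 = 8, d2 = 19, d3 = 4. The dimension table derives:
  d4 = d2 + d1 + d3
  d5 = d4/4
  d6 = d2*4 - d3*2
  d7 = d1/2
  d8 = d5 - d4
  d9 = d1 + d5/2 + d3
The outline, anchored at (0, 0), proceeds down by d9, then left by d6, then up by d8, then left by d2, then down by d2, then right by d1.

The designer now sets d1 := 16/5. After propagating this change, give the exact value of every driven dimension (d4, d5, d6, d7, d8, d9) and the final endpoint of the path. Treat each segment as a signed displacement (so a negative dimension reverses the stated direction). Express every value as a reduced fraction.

d4 = 131/5
d5 = 131/20
d6 = 68
d7 = 8/5
d8 = -393/20
d9 = 419/40
endpoint = (-419/5, -393/8)

Apply edit: d1 := 16/5
  d4 = d2 + d1 + d3 = 131/5
  d5 = d4/4 = 131/20
  d6 = d2*4 - d3*2 = 68
  d7 = d1/2 = 8/5
  d8 = d5 - d4 = -393/20
  d9 = d1 + d5/2 + d3 = 419/40
Walk from origin (0, 0):
  seg 1: down by d9 = 419/40 → (0, -419/40)
  seg 2: left by d6 = 68 → (-68, -419/40)
  seg 3: up by d8 = -393/20 → (-68, -241/8)
  seg 4: left by d2 = 19 → (-87, -241/8)
  seg 5: down by d2 = 19 → (-87, -393/8)
  seg 6: right by d1 = 16/5 → (-419/5, -393/8)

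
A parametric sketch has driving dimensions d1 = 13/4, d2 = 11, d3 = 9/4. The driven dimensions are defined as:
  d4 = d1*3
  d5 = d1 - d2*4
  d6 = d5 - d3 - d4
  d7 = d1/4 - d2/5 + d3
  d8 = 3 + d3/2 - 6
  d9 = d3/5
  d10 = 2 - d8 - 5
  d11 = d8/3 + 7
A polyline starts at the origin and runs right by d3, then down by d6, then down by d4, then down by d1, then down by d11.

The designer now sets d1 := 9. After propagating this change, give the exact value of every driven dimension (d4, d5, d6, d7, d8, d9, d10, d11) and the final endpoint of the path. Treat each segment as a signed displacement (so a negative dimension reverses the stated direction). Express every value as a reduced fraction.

Apply edit: d1 := 9
  d4 = d1*3 = 27
  d5 = d1 - d2*4 = -35
  d6 = d5 - d3 - d4 = -257/4
  d7 = d1/4 - d2/5 + d3 = 23/10
  d8 = 3 + d3/2 - 6 = -15/8
  d9 = d3/5 = 9/20
  d10 = 2 - d8 - 5 = -9/8
  d11 = d8/3 + 7 = 51/8
Walk from origin (0, 0):
  seg 1: right by d3 = 9/4 → (9/4, 0)
  seg 2: down by d6 = -257/4 → (9/4, 257/4)
  seg 3: down by d4 = 27 → (9/4, 149/4)
  seg 4: down by d1 = 9 → (9/4, 113/4)
  seg 5: down by d11 = 51/8 → (9/4, 175/8)

d4 = 27
d5 = -35
d6 = -257/4
d7 = 23/10
d8 = -15/8
d9 = 9/20
d10 = -9/8
d11 = 51/8
endpoint = (9/4, 175/8)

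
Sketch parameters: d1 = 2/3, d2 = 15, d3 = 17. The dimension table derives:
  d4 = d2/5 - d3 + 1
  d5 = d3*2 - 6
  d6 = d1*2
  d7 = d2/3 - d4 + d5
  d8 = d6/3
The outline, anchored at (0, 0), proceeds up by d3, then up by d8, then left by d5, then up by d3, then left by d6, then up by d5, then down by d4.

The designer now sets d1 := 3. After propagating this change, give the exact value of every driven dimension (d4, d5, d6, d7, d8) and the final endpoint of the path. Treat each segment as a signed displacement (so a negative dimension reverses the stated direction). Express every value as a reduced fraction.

d4 = -13
d5 = 28
d6 = 6
d7 = 46
d8 = 2
endpoint = (-34, 77)

Apply edit: d1 := 3
  d4 = d2/5 - d3 + 1 = -13
  d5 = d3*2 - 6 = 28
  d6 = d1*2 = 6
  d7 = d2/3 - d4 + d5 = 46
  d8 = d6/3 = 2
Walk from origin (0, 0):
  seg 1: up by d3 = 17 → (0, 17)
  seg 2: up by d8 = 2 → (0, 19)
  seg 3: left by d5 = 28 → (-28, 19)
  seg 4: up by d3 = 17 → (-28, 36)
  seg 5: left by d6 = 6 → (-34, 36)
  seg 6: up by d5 = 28 → (-34, 64)
  seg 7: down by d4 = -13 → (-34, 77)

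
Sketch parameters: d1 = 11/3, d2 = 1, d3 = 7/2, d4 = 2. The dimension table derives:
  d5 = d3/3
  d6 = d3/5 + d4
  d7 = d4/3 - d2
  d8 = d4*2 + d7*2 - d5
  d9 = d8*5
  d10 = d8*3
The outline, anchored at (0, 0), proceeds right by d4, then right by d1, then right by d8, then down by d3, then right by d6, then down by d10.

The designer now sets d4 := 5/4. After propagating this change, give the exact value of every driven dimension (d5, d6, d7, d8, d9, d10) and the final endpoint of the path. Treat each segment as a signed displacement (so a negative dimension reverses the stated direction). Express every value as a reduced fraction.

Apply edit: d4 := 5/4
  d5 = d3/3 = 7/6
  d6 = d3/5 + d4 = 39/20
  d7 = d4/3 - d2 = -7/12
  d8 = d4*2 + d7*2 - d5 = 1/6
  d9 = d8*5 = 5/6
  d10 = d8*3 = 1/2
Walk from origin (0, 0):
  seg 1: right by d4 = 5/4 → (5/4, 0)
  seg 2: right by d1 = 11/3 → (59/12, 0)
  seg 3: right by d8 = 1/6 → (61/12, 0)
  seg 4: down by d3 = 7/2 → (61/12, -7/2)
  seg 5: right by d6 = 39/20 → (211/30, -7/2)
  seg 6: down by d10 = 1/2 → (211/30, -4)

d5 = 7/6
d6 = 39/20
d7 = -7/12
d8 = 1/6
d9 = 5/6
d10 = 1/2
endpoint = (211/30, -4)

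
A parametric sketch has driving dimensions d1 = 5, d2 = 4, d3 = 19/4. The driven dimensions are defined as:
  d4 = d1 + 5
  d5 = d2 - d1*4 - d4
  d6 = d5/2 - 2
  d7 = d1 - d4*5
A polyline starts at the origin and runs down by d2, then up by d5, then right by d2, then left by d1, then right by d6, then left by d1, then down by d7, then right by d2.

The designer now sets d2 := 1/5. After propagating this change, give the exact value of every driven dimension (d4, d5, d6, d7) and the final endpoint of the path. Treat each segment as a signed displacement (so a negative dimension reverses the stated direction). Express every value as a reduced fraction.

Apply edit: d2 := 1/5
  d4 = d1 + 5 = 10
  d5 = d2 - d1*4 - d4 = -149/5
  d6 = d5/2 - 2 = -169/10
  d7 = d1 - d4*5 = -45
Walk from origin (0, 0):
  seg 1: down by d2 = 1/5 → (0, -1/5)
  seg 2: up by d5 = -149/5 → (0, -30)
  seg 3: right by d2 = 1/5 → (1/5, -30)
  seg 4: left by d1 = 5 → (-24/5, -30)
  seg 5: right by d6 = -169/10 → (-217/10, -30)
  seg 6: left by d1 = 5 → (-267/10, -30)
  seg 7: down by d7 = -45 → (-267/10, 15)
  seg 8: right by d2 = 1/5 → (-53/2, 15)

d4 = 10
d5 = -149/5
d6 = -169/10
d7 = -45
endpoint = (-53/2, 15)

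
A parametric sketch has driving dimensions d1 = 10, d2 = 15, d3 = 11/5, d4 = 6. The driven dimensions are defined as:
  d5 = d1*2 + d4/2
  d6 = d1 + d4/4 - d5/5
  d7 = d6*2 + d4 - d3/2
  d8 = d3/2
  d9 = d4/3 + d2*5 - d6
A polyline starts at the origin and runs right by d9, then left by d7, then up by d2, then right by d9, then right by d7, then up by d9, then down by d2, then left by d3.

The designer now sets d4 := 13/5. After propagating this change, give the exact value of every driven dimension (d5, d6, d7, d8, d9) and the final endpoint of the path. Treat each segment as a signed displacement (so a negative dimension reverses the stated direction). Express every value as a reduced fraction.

Apply edit: d4 := 13/5
  d5 = d1*2 + d4/2 = 213/10
  d6 = d1 + d4/4 - d5/5 = 639/100
  d7 = d6*2 + d4 - d3/2 = 357/25
  d8 = d3/2 = 11/10
  d9 = d4/3 + d2*5 - d6 = 20843/300
Walk from origin (0, 0):
  seg 1: right by d9 = 20843/300 → (20843/300, 0)
  seg 2: left by d7 = 357/25 → (16559/300, 0)
  seg 3: up by d2 = 15 → (16559/300, 15)
  seg 4: right by d9 = 20843/300 → (18701/150, 15)
  seg 5: right by d7 = 357/25 → (20843/150, 15)
  seg 6: up by d9 = 20843/300 → (20843/150, 25343/300)
  seg 7: down by d2 = 15 → (20843/150, 20843/300)
  seg 8: left by d3 = 11/5 → (20513/150, 20843/300)

d5 = 213/10
d6 = 639/100
d7 = 357/25
d8 = 11/10
d9 = 20843/300
endpoint = (20513/150, 20843/300)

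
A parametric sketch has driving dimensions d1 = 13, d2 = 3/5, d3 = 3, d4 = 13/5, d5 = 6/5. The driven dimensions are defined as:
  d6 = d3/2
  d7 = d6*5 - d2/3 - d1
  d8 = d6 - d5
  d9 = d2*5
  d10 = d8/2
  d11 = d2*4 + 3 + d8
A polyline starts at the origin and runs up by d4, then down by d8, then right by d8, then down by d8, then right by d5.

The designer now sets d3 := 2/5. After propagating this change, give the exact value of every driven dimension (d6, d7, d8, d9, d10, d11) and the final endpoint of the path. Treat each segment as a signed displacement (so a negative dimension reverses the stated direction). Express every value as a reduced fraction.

d6 = 1/5
d7 = -61/5
d8 = -1
d9 = 3
d10 = -1/2
d11 = 22/5
endpoint = (1/5, 23/5)

Apply edit: d3 := 2/5
  d6 = d3/2 = 1/5
  d7 = d6*5 - d2/3 - d1 = -61/5
  d8 = d6 - d5 = -1
  d9 = d2*5 = 3
  d10 = d8/2 = -1/2
  d11 = d2*4 + 3 + d8 = 22/5
Walk from origin (0, 0):
  seg 1: up by d4 = 13/5 → (0, 13/5)
  seg 2: down by d8 = -1 → (0, 18/5)
  seg 3: right by d8 = -1 → (-1, 18/5)
  seg 4: down by d8 = -1 → (-1, 23/5)
  seg 5: right by d5 = 6/5 → (1/5, 23/5)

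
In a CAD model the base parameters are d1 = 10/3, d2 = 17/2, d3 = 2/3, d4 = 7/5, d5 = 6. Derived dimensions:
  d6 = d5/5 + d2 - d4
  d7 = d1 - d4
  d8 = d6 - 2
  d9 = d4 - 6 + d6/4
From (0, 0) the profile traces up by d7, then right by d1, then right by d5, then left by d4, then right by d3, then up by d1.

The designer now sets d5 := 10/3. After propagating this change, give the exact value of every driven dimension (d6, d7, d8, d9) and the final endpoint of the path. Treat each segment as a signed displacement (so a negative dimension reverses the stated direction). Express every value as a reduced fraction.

Apply edit: d5 := 10/3
  d6 = d5/5 + d2 - d4 = 233/30
  d7 = d1 - d4 = 29/15
  d8 = d6 - 2 = 173/30
  d9 = d4 - 6 + d6/4 = -319/120
Walk from origin (0, 0):
  seg 1: up by d7 = 29/15 → (0, 29/15)
  seg 2: right by d1 = 10/3 → (10/3, 29/15)
  seg 3: right by d5 = 10/3 → (20/3, 29/15)
  seg 4: left by d4 = 7/5 → (79/15, 29/15)
  seg 5: right by d3 = 2/3 → (89/15, 29/15)
  seg 6: up by d1 = 10/3 → (89/15, 79/15)

d6 = 233/30
d7 = 29/15
d8 = 173/30
d9 = -319/120
endpoint = (89/15, 79/15)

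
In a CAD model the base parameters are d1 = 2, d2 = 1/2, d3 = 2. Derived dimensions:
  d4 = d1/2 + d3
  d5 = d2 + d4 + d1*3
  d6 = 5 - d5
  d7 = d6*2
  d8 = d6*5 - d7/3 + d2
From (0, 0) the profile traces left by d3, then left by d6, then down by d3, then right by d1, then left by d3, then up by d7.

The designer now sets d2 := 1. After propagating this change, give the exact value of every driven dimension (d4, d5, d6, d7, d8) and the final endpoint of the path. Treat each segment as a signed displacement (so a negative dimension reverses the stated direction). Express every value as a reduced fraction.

d4 = 3
d5 = 10
d6 = -5
d7 = -10
d8 = -62/3
endpoint = (3, -12)

Apply edit: d2 := 1
  d4 = d1/2 + d3 = 3
  d5 = d2 + d4 + d1*3 = 10
  d6 = 5 - d5 = -5
  d7 = d6*2 = -10
  d8 = d6*5 - d7/3 + d2 = -62/3
Walk from origin (0, 0):
  seg 1: left by d3 = 2 → (-2, 0)
  seg 2: left by d6 = -5 → (3, 0)
  seg 3: down by d3 = 2 → (3, -2)
  seg 4: right by d1 = 2 → (5, -2)
  seg 5: left by d3 = 2 → (3, -2)
  seg 6: up by d7 = -10 → (3, -12)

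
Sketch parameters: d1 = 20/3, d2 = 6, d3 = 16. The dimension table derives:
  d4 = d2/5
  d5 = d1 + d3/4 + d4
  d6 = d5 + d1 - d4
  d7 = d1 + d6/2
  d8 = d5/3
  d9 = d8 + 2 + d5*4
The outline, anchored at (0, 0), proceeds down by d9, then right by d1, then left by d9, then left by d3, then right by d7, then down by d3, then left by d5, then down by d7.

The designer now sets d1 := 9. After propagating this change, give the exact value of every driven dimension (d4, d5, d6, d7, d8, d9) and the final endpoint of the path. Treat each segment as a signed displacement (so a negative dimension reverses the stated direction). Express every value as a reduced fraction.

Apply edit: d1 := 9
  d4 = d2/5 = 6/5
  d5 = d1 + d3/4 + d4 = 71/5
  d6 = d5 + d1 - d4 = 22
  d7 = d1 + d6/2 = 20
  d8 = d5/3 = 71/15
  d9 = d8 + 2 + d5*4 = 953/15
Walk from origin (0, 0):
  seg 1: down by d9 = 953/15 → (0, -953/15)
  seg 2: right by d1 = 9 → (9, -953/15)
  seg 3: left by d9 = 953/15 → (-818/15, -953/15)
  seg 4: left by d3 = 16 → (-1058/15, -953/15)
  seg 5: right by d7 = 20 → (-758/15, -953/15)
  seg 6: down by d3 = 16 → (-758/15, -1193/15)
  seg 7: left by d5 = 71/5 → (-971/15, -1193/15)
  seg 8: down by d7 = 20 → (-971/15, -1493/15)

d4 = 6/5
d5 = 71/5
d6 = 22
d7 = 20
d8 = 71/15
d9 = 953/15
endpoint = (-971/15, -1493/15)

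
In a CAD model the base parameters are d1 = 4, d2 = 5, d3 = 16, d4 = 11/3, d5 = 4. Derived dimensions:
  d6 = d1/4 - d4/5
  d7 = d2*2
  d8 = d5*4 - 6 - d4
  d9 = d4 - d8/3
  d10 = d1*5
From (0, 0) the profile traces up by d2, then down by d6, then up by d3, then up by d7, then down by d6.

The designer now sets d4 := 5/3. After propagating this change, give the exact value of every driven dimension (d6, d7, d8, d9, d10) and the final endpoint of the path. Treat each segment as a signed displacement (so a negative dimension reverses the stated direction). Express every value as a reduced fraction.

Apply edit: d4 := 5/3
  d6 = d1/4 - d4/5 = 2/3
  d7 = d2*2 = 10
  d8 = d5*4 - 6 - d4 = 25/3
  d9 = d4 - d8/3 = -10/9
  d10 = d1*5 = 20
Walk from origin (0, 0):
  seg 1: up by d2 = 5 → (0, 5)
  seg 2: down by d6 = 2/3 → (0, 13/3)
  seg 3: up by d3 = 16 → (0, 61/3)
  seg 4: up by d7 = 10 → (0, 91/3)
  seg 5: down by d6 = 2/3 → (0, 89/3)

d6 = 2/3
d7 = 10
d8 = 25/3
d9 = -10/9
d10 = 20
endpoint = (0, 89/3)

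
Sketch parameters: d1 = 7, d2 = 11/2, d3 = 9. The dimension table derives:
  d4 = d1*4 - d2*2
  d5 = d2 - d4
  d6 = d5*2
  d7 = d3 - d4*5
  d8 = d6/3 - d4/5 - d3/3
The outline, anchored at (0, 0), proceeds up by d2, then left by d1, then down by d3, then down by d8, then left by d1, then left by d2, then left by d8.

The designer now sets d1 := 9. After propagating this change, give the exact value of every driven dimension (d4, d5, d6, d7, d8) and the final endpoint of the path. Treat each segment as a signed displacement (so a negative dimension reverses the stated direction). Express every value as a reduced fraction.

Apply edit: d1 := 9
  d4 = d1*4 - d2*2 = 25
  d5 = d2 - d4 = -39/2
  d6 = d5*2 = -39
  d7 = d3 - d4*5 = -116
  d8 = d6/3 - d4/5 - d3/3 = -21
Walk from origin (0, 0):
  seg 1: up by d2 = 11/2 → (0, 11/2)
  seg 2: left by d1 = 9 → (-9, 11/2)
  seg 3: down by d3 = 9 → (-9, -7/2)
  seg 4: down by d8 = -21 → (-9, 35/2)
  seg 5: left by d1 = 9 → (-18, 35/2)
  seg 6: left by d2 = 11/2 → (-47/2, 35/2)
  seg 7: left by d8 = -21 → (-5/2, 35/2)

d4 = 25
d5 = -39/2
d6 = -39
d7 = -116
d8 = -21
endpoint = (-5/2, 35/2)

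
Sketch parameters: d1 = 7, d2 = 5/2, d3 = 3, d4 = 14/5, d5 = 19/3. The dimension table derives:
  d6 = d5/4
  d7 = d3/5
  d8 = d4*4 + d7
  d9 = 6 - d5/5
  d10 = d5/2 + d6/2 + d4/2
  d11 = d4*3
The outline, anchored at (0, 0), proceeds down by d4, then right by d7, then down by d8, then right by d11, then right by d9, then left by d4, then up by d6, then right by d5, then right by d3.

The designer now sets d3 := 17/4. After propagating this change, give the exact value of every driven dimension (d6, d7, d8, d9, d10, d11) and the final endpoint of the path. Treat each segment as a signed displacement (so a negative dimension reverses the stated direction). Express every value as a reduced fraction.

Apply edit: d3 := 17/4
  d6 = d5/4 = 19/12
  d7 = d3/5 = 17/20
  d8 = d4*4 + d7 = 241/20
  d9 = 6 - d5/5 = 71/15
  d10 = d5/2 + d6/2 + d4/2 = 643/120
  d11 = d4*3 = 42/5
Walk from origin (0, 0):
  seg 1: down by d4 = 14/5 → (0, -14/5)
  seg 2: right by d7 = 17/20 → (17/20, -14/5)
  seg 3: down by d8 = 241/20 → (17/20, -297/20)
  seg 4: right by d11 = 42/5 → (37/4, -297/20)
  seg 5: right by d9 = 71/15 → (839/60, -297/20)
  seg 6: left by d4 = 14/5 → (671/60, -297/20)
  seg 7: up by d6 = 19/12 → (671/60, -199/15)
  seg 8: right by d5 = 19/3 → (1051/60, -199/15)
  seg 9: right by d3 = 17/4 → (653/30, -199/15)

d6 = 19/12
d7 = 17/20
d8 = 241/20
d9 = 71/15
d10 = 643/120
d11 = 42/5
endpoint = (653/30, -199/15)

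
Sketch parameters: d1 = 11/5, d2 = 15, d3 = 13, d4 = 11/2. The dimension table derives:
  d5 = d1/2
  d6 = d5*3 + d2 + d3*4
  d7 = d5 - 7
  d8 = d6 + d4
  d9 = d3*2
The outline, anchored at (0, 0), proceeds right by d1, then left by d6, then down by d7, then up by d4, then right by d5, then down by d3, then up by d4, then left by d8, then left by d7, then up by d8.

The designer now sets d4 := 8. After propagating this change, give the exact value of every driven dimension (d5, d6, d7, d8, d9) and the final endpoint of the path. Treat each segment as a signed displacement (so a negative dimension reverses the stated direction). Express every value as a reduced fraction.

Apply edit: d4 := 8
  d5 = d1/2 = 11/10
  d6 = d5*3 + d2 + d3*4 = 703/10
  d7 = d5 - 7 = -59/10
  d8 = d6 + d4 = 783/10
  d9 = d3*2 = 26
Walk from origin (0, 0):
  seg 1: right by d1 = 11/5 → (11/5, 0)
  seg 2: left by d6 = 703/10 → (-681/10, 0)
  seg 3: down by d7 = -59/10 → (-681/10, 59/10)
  seg 4: up by d4 = 8 → (-681/10, 139/10)
  seg 5: right by d5 = 11/10 → (-67, 139/10)
  seg 6: down by d3 = 13 → (-67, 9/10)
  seg 7: up by d4 = 8 → (-67, 89/10)
  seg 8: left by d8 = 783/10 → (-1453/10, 89/10)
  seg 9: left by d7 = -59/10 → (-697/5, 89/10)
  seg 10: up by d8 = 783/10 → (-697/5, 436/5)

d5 = 11/10
d6 = 703/10
d7 = -59/10
d8 = 783/10
d9 = 26
endpoint = (-697/5, 436/5)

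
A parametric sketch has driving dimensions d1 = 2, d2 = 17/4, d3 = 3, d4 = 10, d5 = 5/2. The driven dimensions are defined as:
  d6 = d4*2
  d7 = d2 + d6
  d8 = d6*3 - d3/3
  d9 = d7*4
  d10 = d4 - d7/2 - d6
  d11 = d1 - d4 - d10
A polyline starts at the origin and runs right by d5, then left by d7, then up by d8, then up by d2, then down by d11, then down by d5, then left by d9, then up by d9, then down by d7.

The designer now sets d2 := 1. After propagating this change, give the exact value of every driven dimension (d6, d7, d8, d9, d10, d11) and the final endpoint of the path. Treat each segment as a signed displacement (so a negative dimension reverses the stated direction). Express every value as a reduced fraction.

Apply edit: d2 := 1
  d6 = d4*2 = 20
  d7 = d2 + d6 = 21
  d8 = d6*3 - d3/3 = 59
  d9 = d7*4 = 84
  d10 = d4 - d7/2 - d6 = -41/2
  d11 = d1 - d4 - d10 = 25/2
Walk from origin (0, 0):
  seg 1: right by d5 = 5/2 → (5/2, 0)
  seg 2: left by d7 = 21 → (-37/2, 0)
  seg 3: up by d8 = 59 → (-37/2, 59)
  seg 4: up by d2 = 1 → (-37/2, 60)
  seg 5: down by d11 = 25/2 → (-37/2, 95/2)
  seg 6: down by d5 = 5/2 → (-37/2, 45)
  seg 7: left by d9 = 84 → (-205/2, 45)
  seg 8: up by d9 = 84 → (-205/2, 129)
  seg 9: down by d7 = 21 → (-205/2, 108)

d6 = 20
d7 = 21
d8 = 59
d9 = 84
d10 = -41/2
d11 = 25/2
endpoint = (-205/2, 108)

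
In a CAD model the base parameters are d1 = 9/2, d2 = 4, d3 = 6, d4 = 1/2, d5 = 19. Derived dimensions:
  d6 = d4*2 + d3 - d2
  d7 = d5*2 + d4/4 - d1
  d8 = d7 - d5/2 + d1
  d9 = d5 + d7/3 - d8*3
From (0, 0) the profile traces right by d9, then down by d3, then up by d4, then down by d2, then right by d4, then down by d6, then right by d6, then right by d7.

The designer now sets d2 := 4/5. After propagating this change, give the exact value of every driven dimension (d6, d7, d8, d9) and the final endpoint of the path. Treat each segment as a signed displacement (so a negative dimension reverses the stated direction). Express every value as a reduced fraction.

d6 = 31/5
d7 = 269/8
d8 = 229/8
d9 = -167/3
endpoint = (-1841/120, -25/2)

Apply edit: d2 := 4/5
  d6 = d4*2 + d3 - d2 = 31/5
  d7 = d5*2 + d4/4 - d1 = 269/8
  d8 = d7 - d5/2 + d1 = 229/8
  d9 = d5 + d7/3 - d8*3 = -167/3
Walk from origin (0, 0):
  seg 1: right by d9 = -167/3 → (-167/3, 0)
  seg 2: down by d3 = 6 → (-167/3, -6)
  seg 3: up by d4 = 1/2 → (-167/3, -11/2)
  seg 4: down by d2 = 4/5 → (-167/3, -63/10)
  seg 5: right by d4 = 1/2 → (-331/6, -63/10)
  seg 6: down by d6 = 31/5 → (-331/6, -25/2)
  seg 7: right by d6 = 31/5 → (-1469/30, -25/2)
  seg 8: right by d7 = 269/8 → (-1841/120, -25/2)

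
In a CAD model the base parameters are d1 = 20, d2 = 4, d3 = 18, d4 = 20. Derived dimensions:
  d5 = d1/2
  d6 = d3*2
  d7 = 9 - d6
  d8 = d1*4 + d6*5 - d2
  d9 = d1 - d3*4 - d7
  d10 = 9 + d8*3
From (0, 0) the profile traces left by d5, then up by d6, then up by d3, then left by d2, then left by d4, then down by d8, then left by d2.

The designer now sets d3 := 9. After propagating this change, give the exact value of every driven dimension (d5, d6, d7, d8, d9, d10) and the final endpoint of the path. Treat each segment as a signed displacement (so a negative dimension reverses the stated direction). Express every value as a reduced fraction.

d5 = 10
d6 = 18
d7 = -9
d8 = 166
d9 = -7
d10 = 507
endpoint = (-38, -139)

Apply edit: d3 := 9
  d5 = d1/2 = 10
  d6 = d3*2 = 18
  d7 = 9 - d6 = -9
  d8 = d1*4 + d6*5 - d2 = 166
  d9 = d1 - d3*4 - d7 = -7
  d10 = 9 + d8*3 = 507
Walk from origin (0, 0):
  seg 1: left by d5 = 10 → (-10, 0)
  seg 2: up by d6 = 18 → (-10, 18)
  seg 3: up by d3 = 9 → (-10, 27)
  seg 4: left by d2 = 4 → (-14, 27)
  seg 5: left by d4 = 20 → (-34, 27)
  seg 6: down by d8 = 166 → (-34, -139)
  seg 7: left by d2 = 4 → (-38, -139)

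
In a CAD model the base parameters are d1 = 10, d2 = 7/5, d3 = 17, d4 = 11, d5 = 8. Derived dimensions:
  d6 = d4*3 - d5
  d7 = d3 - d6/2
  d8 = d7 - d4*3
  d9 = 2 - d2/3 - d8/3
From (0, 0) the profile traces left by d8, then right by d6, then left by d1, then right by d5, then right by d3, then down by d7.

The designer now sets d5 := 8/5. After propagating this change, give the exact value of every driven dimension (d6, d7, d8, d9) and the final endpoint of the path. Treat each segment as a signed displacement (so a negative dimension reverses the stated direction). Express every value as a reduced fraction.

d6 = 157/5
d7 = 13/10
d8 = -317/10
d9 = 121/10
endpoint = (717/10, -13/10)

Apply edit: d5 := 8/5
  d6 = d4*3 - d5 = 157/5
  d7 = d3 - d6/2 = 13/10
  d8 = d7 - d4*3 = -317/10
  d9 = 2 - d2/3 - d8/3 = 121/10
Walk from origin (0, 0):
  seg 1: left by d8 = -317/10 → (317/10, 0)
  seg 2: right by d6 = 157/5 → (631/10, 0)
  seg 3: left by d1 = 10 → (531/10, 0)
  seg 4: right by d5 = 8/5 → (547/10, 0)
  seg 5: right by d3 = 17 → (717/10, 0)
  seg 6: down by d7 = 13/10 → (717/10, -13/10)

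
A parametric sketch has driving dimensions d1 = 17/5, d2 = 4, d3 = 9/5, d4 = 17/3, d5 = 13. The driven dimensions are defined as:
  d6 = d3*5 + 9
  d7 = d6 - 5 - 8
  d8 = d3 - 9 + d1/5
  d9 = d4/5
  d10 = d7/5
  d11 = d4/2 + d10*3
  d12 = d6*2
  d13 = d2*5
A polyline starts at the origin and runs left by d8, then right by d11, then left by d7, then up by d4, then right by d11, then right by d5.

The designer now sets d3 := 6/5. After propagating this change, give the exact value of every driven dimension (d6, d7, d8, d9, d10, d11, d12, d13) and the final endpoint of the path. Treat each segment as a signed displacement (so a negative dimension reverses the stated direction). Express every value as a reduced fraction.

d6 = 15
d7 = 2
d8 = -178/25
d9 = 17/15
d10 = 2/5
d11 = 121/30
d12 = 30
d13 = 20
endpoint = (1964/75, 17/3)

Apply edit: d3 := 6/5
  d6 = d3*5 + 9 = 15
  d7 = d6 - 5 - 8 = 2
  d8 = d3 - 9 + d1/5 = -178/25
  d9 = d4/5 = 17/15
  d10 = d7/5 = 2/5
  d11 = d4/2 + d10*3 = 121/30
  d12 = d6*2 = 30
  d13 = d2*5 = 20
Walk from origin (0, 0):
  seg 1: left by d8 = -178/25 → (178/25, 0)
  seg 2: right by d11 = 121/30 → (1673/150, 0)
  seg 3: left by d7 = 2 → (1373/150, 0)
  seg 4: up by d4 = 17/3 → (1373/150, 17/3)
  seg 5: right by d11 = 121/30 → (989/75, 17/3)
  seg 6: right by d5 = 13 → (1964/75, 17/3)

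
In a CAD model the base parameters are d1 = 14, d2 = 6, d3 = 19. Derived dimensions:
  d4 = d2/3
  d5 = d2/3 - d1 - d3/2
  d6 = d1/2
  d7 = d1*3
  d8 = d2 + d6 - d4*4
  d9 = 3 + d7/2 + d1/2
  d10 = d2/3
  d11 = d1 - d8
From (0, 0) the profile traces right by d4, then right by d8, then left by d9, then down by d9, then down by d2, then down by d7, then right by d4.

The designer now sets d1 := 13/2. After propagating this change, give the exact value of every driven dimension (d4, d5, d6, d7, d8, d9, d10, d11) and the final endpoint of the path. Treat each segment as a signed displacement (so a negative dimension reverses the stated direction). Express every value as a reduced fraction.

d4 = 2
d5 = -14
d6 = 13/4
d7 = 39/2
d8 = 5/4
d9 = 16
d10 = 2
d11 = 21/4
endpoint = (-43/4, -83/2)

Apply edit: d1 := 13/2
  d4 = d2/3 = 2
  d5 = d2/3 - d1 - d3/2 = -14
  d6 = d1/2 = 13/4
  d7 = d1*3 = 39/2
  d8 = d2 + d6 - d4*4 = 5/4
  d9 = 3 + d7/2 + d1/2 = 16
  d10 = d2/3 = 2
  d11 = d1 - d8 = 21/4
Walk from origin (0, 0):
  seg 1: right by d4 = 2 → (2, 0)
  seg 2: right by d8 = 5/4 → (13/4, 0)
  seg 3: left by d9 = 16 → (-51/4, 0)
  seg 4: down by d9 = 16 → (-51/4, -16)
  seg 5: down by d2 = 6 → (-51/4, -22)
  seg 6: down by d7 = 39/2 → (-51/4, -83/2)
  seg 7: right by d4 = 2 → (-43/4, -83/2)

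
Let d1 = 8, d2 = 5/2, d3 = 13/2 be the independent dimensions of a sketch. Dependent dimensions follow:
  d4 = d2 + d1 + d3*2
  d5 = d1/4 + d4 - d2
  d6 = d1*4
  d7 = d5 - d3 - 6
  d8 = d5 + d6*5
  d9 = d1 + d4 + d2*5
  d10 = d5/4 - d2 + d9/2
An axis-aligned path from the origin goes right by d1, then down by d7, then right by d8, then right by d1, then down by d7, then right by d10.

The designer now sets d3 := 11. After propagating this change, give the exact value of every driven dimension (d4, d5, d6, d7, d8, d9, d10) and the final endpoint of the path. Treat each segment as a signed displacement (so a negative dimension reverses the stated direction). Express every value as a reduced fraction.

d4 = 65/2
d5 = 32
d6 = 32
d7 = 15
d8 = 192
d9 = 53
d10 = 32
endpoint = (240, -30)

Apply edit: d3 := 11
  d4 = d2 + d1 + d3*2 = 65/2
  d5 = d1/4 + d4 - d2 = 32
  d6 = d1*4 = 32
  d7 = d5 - d3 - 6 = 15
  d8 = d5 + d6*5 = 192
  d9 = d1 + d4 + d2*5 = 53
  d10 = d5/4 - d2 + d9/2 = 32
Walk from origin (0, 0):
  seg 1: right by d1 = 8 → (8, 0)
  seg 2: down by d7 = 15 → (8, -15)
  seg 3: right by d8 = 192 → (200, -15)
  seg 4: right by d1 = 8 → (208, -15)
  seg 5: down by d7 = 15 → (208, -30)
  seg 6: right by d10 = 32 → (240, -30)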